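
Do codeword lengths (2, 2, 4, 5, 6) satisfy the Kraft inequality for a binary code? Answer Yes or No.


Kraft sum = sum(2^(-l_i)) = 0.6094, need <= 1. Result: satisfied (a binary prefix-free code with these lengths exists)

Yes


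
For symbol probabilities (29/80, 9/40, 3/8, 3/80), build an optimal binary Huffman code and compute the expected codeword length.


Huffman construction (repeatedly merge the two least-probable nodes; each merge adds 1 bit to every symbol beneath it): 3/80 + 9/40 = 21/80; 21/80 + 29/80 = 5/8; 3/8 + 5/8 = 1. Resulting codeword lengths (in the order the probabilities were given): (2, 3, 1, 3). L_avg = sum(p_i * l_i) = 29/80*2 + 9/40*3 + 3/8*1 + 3/80*3 = 151/80 = 1.8875

1.8875 bits


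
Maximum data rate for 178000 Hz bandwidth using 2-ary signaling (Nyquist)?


Rate = 2 * B * log2(M) = 2 * 178000 * 1.0 = 356000.0

356000.0 bps


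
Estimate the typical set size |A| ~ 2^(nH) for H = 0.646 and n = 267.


log2|A_typical| = nH = 267 * 0.646 = 172.482, so |A_typical| ~ 2^172.482 = 8.361e+51

8.361e+51


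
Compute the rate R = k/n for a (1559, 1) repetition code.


Rate = k/n = 1/1559

1/1559


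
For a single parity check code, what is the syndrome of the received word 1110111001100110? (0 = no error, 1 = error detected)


Syndrome = XOR of all bits = 1 XOR 1 XOR 1 XOR 0 XOR 1 XOR 1 XOR 1 XOR 0 XOR 0 XOR 1 XOR 1 XOR 0 XOR 0 XOR 1 XOR 1 XOR 0 = 0

0


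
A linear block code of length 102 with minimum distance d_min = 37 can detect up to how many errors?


Detection capability = d_min - 1 = 37 - 1 = 36

36 errors


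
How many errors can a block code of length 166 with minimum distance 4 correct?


Correction capability = floor((d-1)/2) = floor((4-1)/2) = 1

1 errors


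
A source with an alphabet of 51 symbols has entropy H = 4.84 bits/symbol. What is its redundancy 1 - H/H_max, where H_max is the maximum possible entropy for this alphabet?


H_max = log2(K) = log2(51) = 5.6724 bits/symbol. Redundancy = 1 - H/H_max = 1 - 4.84/5.6724 = 1 - 0.8533 = 0.1467

0.1467


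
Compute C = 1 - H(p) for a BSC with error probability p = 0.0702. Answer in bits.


H(p) = -p*log2(p) - (1-p)*log2(1-p) = -0.0702*log2(0.0702) - 0.9298*log2(0.9298) = 0.269033 + 0.097636 = 0.3667. C = 1 - H(p) = 1 - 0.3667 = 0.6333

0.6333 bits


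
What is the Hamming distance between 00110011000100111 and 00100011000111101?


Count differing positions: . . . ^ . . . . . . . . ^ ^ . ^ . = 4 differences

4


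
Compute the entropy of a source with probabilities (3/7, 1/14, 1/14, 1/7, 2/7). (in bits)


H = -sum(p_i * log2(p_i)). Terms: -(3/7)*log2(3/7) = 0.523882; -(1/14)*log2(1/14) = 0.271954; -(1/14)*log2(1/14) = 0.271954; -(1/7)*log2(1/7) = 0.401051; -(2/7)*log2(2/7) = 0.516387. H = 0.523882 + 0.271954 + 0.271954 + 0.401051 + 0.516387 = 1.9852

1.9852 bits


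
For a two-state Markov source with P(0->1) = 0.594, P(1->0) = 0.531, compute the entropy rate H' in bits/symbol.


Stationary distribution: pi_0 = p10/(p01+p10) = 0.472, pi_1 = 0.528. Entropy rate H' = pi_0*H(p01) + pi_1*H(p10) = 0.472*0.9744 + 0.528*0.9972 = 0.9864

0.9864 bits/symbol


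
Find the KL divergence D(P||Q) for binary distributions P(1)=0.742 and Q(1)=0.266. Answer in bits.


KL = p*log2(p/q) + (1-p)*log2((1-p)/(1-q)) = 0.742*log2(0.742/0.266) + 0.258*log2(0.258/0.734) = 0.709

0.709 bits


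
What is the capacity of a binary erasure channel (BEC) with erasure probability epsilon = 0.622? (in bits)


C = 1 - epsilon = 1 - 0.622 = 0.378

0.378 bits


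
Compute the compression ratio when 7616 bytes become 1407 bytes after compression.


Ratio = original / compressed = 7616 / 1407 = 5.4129

5.4129


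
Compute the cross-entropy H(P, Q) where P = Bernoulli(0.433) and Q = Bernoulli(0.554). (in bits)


H(P,Q) = -p*log2(q) - (1-p)*log2(1-q). -0.433*log2(0.554) = 0.368934; -0.567*log2(0.446) = 0.660489. H(P,Q) = 0.368934 + 0.660489 = 1.0294

1.0294 bits


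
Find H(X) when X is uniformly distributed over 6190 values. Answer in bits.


H = log2(n) = log2(6190) = 12.5957

12.5957 bits


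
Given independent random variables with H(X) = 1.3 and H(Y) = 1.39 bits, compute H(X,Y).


For independent variables, H(X,Y) = H(X) + H(Y) = 1.3 + 1.39 = 2.69

2.69 bits


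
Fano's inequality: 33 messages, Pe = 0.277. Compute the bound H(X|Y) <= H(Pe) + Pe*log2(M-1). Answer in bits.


H(Pe) = -Pe*log2(Pe) - (1-Pe)*log2(1-Pe) = -0.277*log2(0.277) - 0.723*log2(0.723) = 0.513016 + 0.338315 = 0.8513. Pe*log2(M-1) = 0.277*log2(32) = 1.385000. Bound = H(Pe) + Pe*log2(M-1) = 0.513016 + 0.338315 + 1.385000 = 2.2363

2.2363 bits


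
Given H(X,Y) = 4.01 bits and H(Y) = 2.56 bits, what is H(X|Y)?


H(X|Y) = H(X,Y) - H(Y) = 4.01 - 2.56 = 1.45

1.45 bits


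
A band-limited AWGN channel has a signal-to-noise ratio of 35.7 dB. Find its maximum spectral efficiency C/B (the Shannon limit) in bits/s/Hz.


SNR_linear = 10^(35.7/10) = 3715.3523; C/B = log2(1 + SNR_linear) = log2(1 + 3715.3523) = 11.8597

11.8597 bits/s/Hz


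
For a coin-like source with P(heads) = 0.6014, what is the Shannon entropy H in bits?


H = -p*log2(p) - (1-p)*log2(1-p). -0.6014*log2(0.6014) = 0.441189; -0.3986*log2(0.3986) = 0.528937. H = 0.441189 + 0.528937 = 0.9701

0.9701 bits


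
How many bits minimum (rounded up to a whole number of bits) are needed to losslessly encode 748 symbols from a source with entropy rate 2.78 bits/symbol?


Minimum bits >= n * H = 748 * 2.78 = 2079.44, rounded up to a whole number of bits = 2080

2080 bits


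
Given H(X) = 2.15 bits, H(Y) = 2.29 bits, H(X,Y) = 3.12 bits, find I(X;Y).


I(X;Y) = H(X) + H(Y) - H(X,Y) = 2.15 + 2.29 - 3.12 = 1.32

1.32 bits


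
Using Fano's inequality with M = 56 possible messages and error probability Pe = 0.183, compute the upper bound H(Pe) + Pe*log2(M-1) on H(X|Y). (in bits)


H(Pe) = -Pe*log2(Pe) - (1-Pe)*log2(1-Pe) = -0.183*log2(0.183) - 0.817*log2(0.817) = 0.448365 + 0.238231 = 0.6866. Pe*log2(M-1) = 0.183*log2(55) = 1.057989. Bound = H(Pe) + Pe*log2(M-1) = 0.448365 + 0.238231 + 1.057989 = 1.7446

1.7446 bits


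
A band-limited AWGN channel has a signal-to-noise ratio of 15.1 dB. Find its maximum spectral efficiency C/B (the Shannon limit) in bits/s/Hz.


SNR_linear = 10^(15.1/10) = 32.3594; C/B = log2(1 + SNR_linear) = log2(1 + 32.3594) = 5.06

5.06 bits/s/Hz


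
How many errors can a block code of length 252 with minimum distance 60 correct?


Correction capability = floor((d-1)/2) = floor((60-1)/2) = 29

29 errors


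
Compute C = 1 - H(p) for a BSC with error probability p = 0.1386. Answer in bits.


H(p) = -p*log2(p) - (1-p)*log2(1-p) = -0.1386*log2(0.1386) - 0.8614*log2(0.8614) = 0.395149 + 0.185412 = 0.5806. C = 1 - H(p) = 1 - 0.5806 = 0.4194

0.4194 bits


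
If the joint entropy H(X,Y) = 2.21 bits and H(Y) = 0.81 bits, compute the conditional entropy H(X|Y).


H(X|Y) = H(X,Y) - H(Y) = 2.21 - 0.81 = 1.4

1.4 bits


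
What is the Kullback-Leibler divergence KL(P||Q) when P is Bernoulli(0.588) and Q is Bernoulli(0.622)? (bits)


KL = p*log2(p/q) + (1-p)*log2((1-p)/(1-q)) = 0.588*log2(0.588/0.622) + 0.412*log2(0.412/0.378) = 0.0035

0.0035 bits


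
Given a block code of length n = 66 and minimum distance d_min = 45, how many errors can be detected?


Detection capability = d_min - 1 = 45 - 1 = 44

44 errors


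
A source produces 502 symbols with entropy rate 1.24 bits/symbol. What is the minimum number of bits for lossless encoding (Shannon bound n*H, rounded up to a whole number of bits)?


Minimum bits >= n * H = 502 * 1.24 = 622.48, rounded up to a whole number of bits = 623

623 bits


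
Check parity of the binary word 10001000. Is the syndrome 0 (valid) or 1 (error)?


Syndrome = XOR of all bits = 1 XOR 0 XOR 0 XOR 0 XOR 1 XOR 0 XOR 0 XOR 0 = 0

0


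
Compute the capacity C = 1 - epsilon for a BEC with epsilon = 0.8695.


C = 1 - epsilon = 1 - 0.8695 = 0.1305

0.1305 bits


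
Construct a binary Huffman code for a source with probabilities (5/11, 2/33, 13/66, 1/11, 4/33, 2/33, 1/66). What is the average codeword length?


Huffman construction (repeatedly merge the two least-probable nodes; each merge adds 1 bit to every symbol beneath it): 1/66 + 2/33 = 5/66; 2/33 + 5/66 = 3/22; 1/11 + 4/33 = 7/33; 3/22 + 13/66 = 1/3; 7/33 + 1/3 = 6/11; 5/11 + 6/11 = 1. Resulting codeword lengths (in the order the probabilities were given): (1, 5, 3, 3, 3, 4, 5). L_avg = sum(p_i * l_i) = 5/11*1 + 2/33*5 + 13/66*3 + 1/11*3 + 4/33*3 + 2/33*4 + 1/66*5 = 76/33 = 2.303

2.303 bits


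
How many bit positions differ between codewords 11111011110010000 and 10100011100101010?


Count differing positions: . ^ . ^ ^ . . . . ^ . ^ ^ ^ . ^ . = 8 differences

8


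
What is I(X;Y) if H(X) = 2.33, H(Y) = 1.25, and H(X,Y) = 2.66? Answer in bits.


I(X;Y) = H(X) + H(Y) - H(X,Y) = 2.33 + 1.25 - 2.66 = 0.92

0.92 bits


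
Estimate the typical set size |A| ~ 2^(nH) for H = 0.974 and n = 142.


log2|A_typical| = nH = 142 * 0.974 = 138.308, so |A_typical| ~ 2^138.308 = 4.314e+41

4.314e+41


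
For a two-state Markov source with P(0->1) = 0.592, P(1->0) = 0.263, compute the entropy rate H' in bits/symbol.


Stationary distribution: pi_0 = p10/(p01+p10) = 0.3076, pi_1 = 0.6924. Entropy rate H' = pi_0*H(p01) + pi_1*H(p10) = 0.3076*0.9754 + 0.6924*0.8312 = 0.8756

0.8756 bits/symbol


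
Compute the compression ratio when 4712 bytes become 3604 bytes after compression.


Ratio = original / compressed = 4712 / 3604 = 1.3074

1.3074


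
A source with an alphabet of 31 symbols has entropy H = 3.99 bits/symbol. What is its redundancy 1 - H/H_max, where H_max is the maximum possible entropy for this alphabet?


H_max = log2(K) = log2(31) = 4.9542 bits/symbol. Redundancy = 1 - H/H_max = 1 - 3.99/4.9542 = 1 - 0.8054 = 0.1946

0.1946


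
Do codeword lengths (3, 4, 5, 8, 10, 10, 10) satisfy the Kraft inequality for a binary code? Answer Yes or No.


Kraft sum = sum(2^(-l_i)) = 0.2256, need <= 1. Result: satisfied (a binary prefix-free code with these lengths exists)

Yes


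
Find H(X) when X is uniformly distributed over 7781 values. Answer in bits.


H = log2(n) = log2(7781) = 12.9257

12.9257 bits


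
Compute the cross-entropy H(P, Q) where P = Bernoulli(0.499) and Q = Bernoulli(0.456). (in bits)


H(P,Q) = -p*log2(q) - (1-p)*log2(1-q). -0.499*log2(0.456) = 0.565314; -0.501*log2(0.544) = 0.440039. H(P,Q) = 0.565314 + 0.440039 = 1.0054

1.0054 bits


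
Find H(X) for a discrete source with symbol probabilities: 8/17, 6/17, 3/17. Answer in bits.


H = -sum(p_i * log2(p_i)). Terms: -(8/17)*log2(8/17) = 0.511747; -(6/17)*log2(6/17) = 0.530294; -(3/17)*log2(3/17) = 0.441618. H = 0.511747 + 0.530294 + 0.441618 = 1.4837

1.4837 bits


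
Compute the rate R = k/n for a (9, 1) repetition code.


Rate = k/n = 1/9

1/9


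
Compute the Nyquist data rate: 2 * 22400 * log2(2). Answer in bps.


Rate = 2 * B * log2(M) = 2 * 22400 * 1.0 = 44800.0

44800.0 bps


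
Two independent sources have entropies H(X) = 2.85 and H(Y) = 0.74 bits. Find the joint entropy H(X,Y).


For independent variables, H(X,Y) = H(X) + H(Y) = 2.85 + 0.74 = 3.59

3.59 bits


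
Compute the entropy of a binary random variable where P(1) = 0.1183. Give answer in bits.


H = -p*log2(p) - (1-p)*log2(1-p). -0.1183*log2(0.1183) = 0.364302; -0.8817*log2(0.8817) = 0.160152. H = 0.364302 + 0.160152 = 0.5245

0.5245 bits


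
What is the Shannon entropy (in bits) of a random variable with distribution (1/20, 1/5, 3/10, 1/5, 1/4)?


H = -sum(p_i * log2(p_i)). Terms: -(1/20)*log2(1/20) = 0.216096; -(1/5)*log2(1/5) = 0.464386; -(3/10)*log2(3/10) = 0.521090; -(1/5)*log2(1/5) = 0.464386; -(1/4)*log2(1/4) = 0.500000. H = 0.216096 + 0.464386 + 0.521090 + 0.464386 + 0.500000 = 2.166

2.166 bits


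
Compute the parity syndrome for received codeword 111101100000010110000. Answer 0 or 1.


Syndrome = XOR of all bits = 1 XOR 1 XOR 1 XOR 1 XOR 0 XOR 1 XOR 1 XOR 0 XOR 0 XOR 0 XOR 0 XOR 0 XOR 0 XOR 1 XOR 0 XOR 1 XOR 1 XOR 0 XOR 0 XOR 0 XOR 0 = 1

1


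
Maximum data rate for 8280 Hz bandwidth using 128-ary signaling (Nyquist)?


Rate = 2 * B * log2(M) = 2 * 8280 * 7.0 = 115920.0

115920.0 bps


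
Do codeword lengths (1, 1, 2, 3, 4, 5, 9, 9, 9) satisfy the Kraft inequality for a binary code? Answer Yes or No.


Kraft sum = sum(2^(-l_i)) = 1.4746, need <= 1. Result: violated (a binary prefix-free code with these lengths cannot exist)

No


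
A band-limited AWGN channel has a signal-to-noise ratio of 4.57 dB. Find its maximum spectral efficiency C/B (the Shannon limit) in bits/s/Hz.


SNR_linear = 10^(4.57/10) = 2.8642; C/B = log2(1 + SNR_linear) = log2(1 + 2.8642) = 1.9502

1.9502 bits/s/Hz


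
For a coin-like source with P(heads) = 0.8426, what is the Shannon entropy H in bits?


H = -p*log2(p) - (1-p)*log2(1-p). -0.8426*log2(0.8426) = 0.208190; -0.1574*log2(0.1574) = 0.419863. H = 0.208190 + 0.419863 = 0.6281

0.6281 bits


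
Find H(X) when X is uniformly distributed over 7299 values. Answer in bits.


H = log2(n) = log2(7299) = 12.8335

12.8335 bits


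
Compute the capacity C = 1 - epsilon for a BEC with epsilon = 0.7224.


C = 1 - epsilon = 1 - 0.7224 = 0.2776

0.2776 bits


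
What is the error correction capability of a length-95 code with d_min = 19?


Correction capability = floor((d-1)/2) = floor((19-1)/2) = 9

9 errors


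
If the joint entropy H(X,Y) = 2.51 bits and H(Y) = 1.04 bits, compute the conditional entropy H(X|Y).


H(X|Y) = H(X,Y) - H(Y) = 2.51 - 1.04 = 1.47

1.47 bits


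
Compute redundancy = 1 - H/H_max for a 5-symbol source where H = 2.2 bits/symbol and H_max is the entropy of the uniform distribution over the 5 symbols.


H_max = log2(K) = log2(5) = 2.3219 bits/symbol. Redundancy = 1 - H/H_max = 1 - 2.2/2.3219 = 1 - 0.9475 = 0.0525

0.0525


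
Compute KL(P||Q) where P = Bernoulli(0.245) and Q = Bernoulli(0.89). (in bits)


KL = p*log2(p/q) + (1-p)*log2((1-p)/(1-q)) = 0.245*log2(0.245/0.89) + 0.755*log2(0.755/0.11) = 1.6422

1.6422 bits


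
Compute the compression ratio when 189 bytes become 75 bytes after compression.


Ratio = original / compressed = 189 / 75 = 2.52

2.52


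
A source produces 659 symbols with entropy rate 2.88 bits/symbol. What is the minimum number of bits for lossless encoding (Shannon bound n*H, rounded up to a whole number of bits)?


Minimum bits >= n * H = 659 * 2.88 = 1897.92, rounded up to a whole number of bits = 1898

1898 bits


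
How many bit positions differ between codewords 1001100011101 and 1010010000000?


Count differing positions: . . ^ ^ ^ ^ . . ^ ^ ^ . ^ = 8 differences

8


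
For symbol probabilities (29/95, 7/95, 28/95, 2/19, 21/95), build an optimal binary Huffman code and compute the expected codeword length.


Huffman construction (repeatedly merge the two least-probable nodes; each merge adds 1 bit to every symbol beneath it): 7/95 + 2/19 = 17/95; 17/95 + 21/95 = 2/5; 28/95 + 29/95 = 3/5; 2/5 + 3/5 = 1. Resulting codeword lengths (in the order the probabilities were given): (2, 3, 2, 3, 2). L_avg = sum(p_i * l_i) = 29/95*2 + 7/95*3 + 28/95*2 + 2/19*3 + 21/95*2 = 207/95 = 2.1789

2.1789 bits


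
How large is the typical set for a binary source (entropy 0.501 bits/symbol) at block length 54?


log2|A_typical| = nH = 54 * 0.501 = 27.054, so |A_typical| ~ 2^27.054 = 1.393e+08

1.393e+08


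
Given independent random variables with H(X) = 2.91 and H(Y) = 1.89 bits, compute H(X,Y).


For independent variables, H(X,Y) = H(X) + H(Y) = 2.91 + 1.89 = 4.8

4.8 bits


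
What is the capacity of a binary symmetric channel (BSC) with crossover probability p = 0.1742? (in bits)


H(p) = -p*log2(p) - (1-p)*log2(1-p) = -0.1742*log2(0.1742) - 0.8258*log2(0.8258) = 0.439190 + 0.228033 = 0.6672. C = 1 - H(p) = 1 - 0.6672 = 0.3328

0.3328 bits


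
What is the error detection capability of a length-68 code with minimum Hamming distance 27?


Detection capability = d_min - 1 = 27 - 1 = 26

26 errors


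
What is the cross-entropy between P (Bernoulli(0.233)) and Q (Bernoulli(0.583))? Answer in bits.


H(P,Q) = -p*log2(q) - (1-p)*log2(1-q). -0.233*log2(0.583) = 0.181375; -0.767*log2(0.417) = 0.967863. H(P,Q) = 0.181375 + 0.967863 = 1.1492

1.1492 bits


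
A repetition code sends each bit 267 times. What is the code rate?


Rate = k/n = 1/267

1/267


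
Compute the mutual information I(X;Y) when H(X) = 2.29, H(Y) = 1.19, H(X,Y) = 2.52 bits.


I(X;Y) = H(X) + H(Y) - H(X,Y) = 2.29 + 1.19 - 2.52 = 0.96

0.96 bits


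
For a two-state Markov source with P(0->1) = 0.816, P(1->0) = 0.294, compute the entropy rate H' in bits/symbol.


Stationary distribution: pi_0 = p10/(p01+p10) = 0.2649, pi_1 = 0.7351. Entropy rate H' = pi_0*H(p01) + pi_1*H(p10) = 0.2649*0.6887 + 0.7351*0.8738 = 0.8248

0.8248 bits/symbol


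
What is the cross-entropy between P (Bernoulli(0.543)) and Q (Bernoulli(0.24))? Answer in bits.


H(P,Q) = -p*log2(q) - (1-p)*log2(1-q). -0.543*log2(0.24) = 1.117979; -0.457*log2(0.76) = 0.180939. H(P,Q) = 1.117979 + 0.180939 = 1.2989

1.2989 bits


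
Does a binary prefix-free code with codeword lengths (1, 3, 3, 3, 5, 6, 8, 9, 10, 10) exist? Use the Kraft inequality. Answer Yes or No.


Kraft sum = sum(2^(-l_i)) = 0.9297, need <= 1. Result: satisfied (a binary prefix-free code with these lengths exists)

Yes


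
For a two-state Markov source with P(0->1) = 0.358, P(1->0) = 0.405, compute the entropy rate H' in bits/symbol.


Stationary distribution: pi_0 = p10/(p01+p10) = 0.5308, pi_1 = 0.4692. Entropy rate H' = pi_0*H(p01) + pi_1*H(p10) = 0.5308*0.941 + 0.4692*0.9738 = 0.9564

0.9564 bits/symbol


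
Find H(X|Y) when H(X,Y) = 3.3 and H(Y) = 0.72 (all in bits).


H(X|Y) = H(X,Y) - H(Y) = 3.3 - 0.72 = 2.58

2.58 bits


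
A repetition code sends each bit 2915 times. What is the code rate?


Rate = k/n = 1/2915

1/2915


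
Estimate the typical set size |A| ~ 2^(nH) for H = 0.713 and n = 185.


log2|A_typical| = nH = 185 * 0.713 = 131.905, so |A_typical| ~ 2^131.905 = 5.098e+39

5.098e+39


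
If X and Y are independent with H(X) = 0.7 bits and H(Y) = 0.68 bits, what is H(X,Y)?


For independent variables, H(X,Y) = H(X) + H(Y) = 0.7 + 0.68 = 1.38

1.38 bits


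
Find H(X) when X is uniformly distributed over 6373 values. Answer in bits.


H = log2(n) = log2(6373) = 12.6378

12.6378 bits


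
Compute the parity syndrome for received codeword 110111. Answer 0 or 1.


Syndrome = XOR of all bits = 1 XOR 1 XOR 0 XOR 1 XOR 1 XOR 1 = 1

1


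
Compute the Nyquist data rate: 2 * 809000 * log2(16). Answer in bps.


Rate = 2 * B * log2(M) = 2 * 809000 * 4.0 = 6472000.0

6472000.0 bps


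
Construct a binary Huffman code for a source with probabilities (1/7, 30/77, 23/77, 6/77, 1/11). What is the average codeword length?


Huffman construction (repeatedly merge the two least-probable nodes; each merge adds 1 bit to every symbol beneath it): 6/77 + 1/11 = 13/77; 1/7 + 13/77 = 24/77; 23/77 + 24/77 = 47/77; 30/77 + 47/77 = 1. Resulting codeword lengths (in the order the probabilities were given): (3, 1, 2, 4, 4). L_avg = sum(p_i * l_i) = 1/7*3 + 30/77*1 + 23/77*2 + 6/77*4 + 1/11*4 = 23/11 = 2.0909

2.0909 bits


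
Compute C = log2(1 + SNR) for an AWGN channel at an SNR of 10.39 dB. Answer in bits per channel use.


SNR_linear = 10^(10.39/10) = 10.9396; C = log2(1 + SNR_linear) = log2(1 + 10.9396) = 3.5777

3.5777 bits/channel use


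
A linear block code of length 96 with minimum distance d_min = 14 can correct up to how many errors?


Correction capability = floor((d-1)/2) = floor((14-1)/2) = 6

6 errors


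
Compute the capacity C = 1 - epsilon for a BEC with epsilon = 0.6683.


C = 1 - epsilon = 1 - 0.6683 = 0.3317

0.3317 bits


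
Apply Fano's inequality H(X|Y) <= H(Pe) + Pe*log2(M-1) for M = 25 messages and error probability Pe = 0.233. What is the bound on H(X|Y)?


H(Pe) = -Pe*log2(Pe) - (1-Pe)*log2(1-Pe) = -0.233*log2(0.233) - 0.767*log2(0.767) = 0.489672 + 0.293532 = 0.7832. Pe*log2(M-1) = 0.233*log2(24) = 1.068296. Bound = H(Pe) + Pe*log2(M-1) = 0.489672 + 0.293532 + 1.068296 = 1.8515

1.8515 bits


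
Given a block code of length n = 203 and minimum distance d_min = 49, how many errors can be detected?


Detection capability = d_min - 1 = 49 - 1 = 48

48 errors


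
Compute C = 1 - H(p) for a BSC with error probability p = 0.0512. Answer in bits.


H(p) = -p*log2(p) - (1-p)*log2(1-p) = -0.0512*log2(0.0512) - 0.9488*log2(0.9488) = 0.219531 + 0.071942 = 0.2915. C = 1 - H(p) = 1 - 0.2915 = 0.7085

0.7085 bits


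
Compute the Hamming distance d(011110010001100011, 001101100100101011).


Count differing positions: . ^ . . ^ ^ ^ ^ . ^ . ^ . . ^ . . . = 8 differences

8


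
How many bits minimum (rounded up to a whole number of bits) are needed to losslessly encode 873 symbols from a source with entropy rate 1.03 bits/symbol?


Minimum bits >= n * H = 873 * 1.03 = 899.19, rounded up to a whole number of bits = 900

900 bits


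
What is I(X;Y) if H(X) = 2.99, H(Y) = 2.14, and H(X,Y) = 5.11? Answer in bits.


I(X;Y) = H(X) + H(Y) - H(X,Y) = 2.99 + 2.14 - 5.11 = 0.02

0.02 bits


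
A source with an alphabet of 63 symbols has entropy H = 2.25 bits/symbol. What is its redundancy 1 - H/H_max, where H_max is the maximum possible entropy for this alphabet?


H_max = log2(K) = log2(63) = 5.9773 bits/symbol. Redundancy = 1 - H/H_max = 1 - 2.25/5.9773 = 1 - 0.3764 = 0.6236

0.6236


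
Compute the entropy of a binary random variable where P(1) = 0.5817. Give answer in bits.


H = -p*log2(p) - (1-p)*log2(1-p). -0.5817*log2(0.5817) = 0.454687; -0.4183*log2(0.4183) = 0.525966. H = 0.454687 + 0.525966 = 0.9807

0.9807 bits


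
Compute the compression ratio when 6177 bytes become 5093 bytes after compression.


Ratio = original / compressed = 6177 / 5093 = 1.2128

1.2128


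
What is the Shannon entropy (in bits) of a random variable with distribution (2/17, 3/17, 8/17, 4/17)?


H = -sum(p_i * log2(p_i)). Terms: -(2/17)*log2(2/17) = 0.363231; -(3/17)*log2(3/17) = 0.441618; -(8/17)*log2(8/17) = 0.511747; -(4/17)*log2(4/17) = 0.491168. H = 0.363231 + 0.441618 + 0.511747 + 0.491168 = 1.8078

1.8078 bits


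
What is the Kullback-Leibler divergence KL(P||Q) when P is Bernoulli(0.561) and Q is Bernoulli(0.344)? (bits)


KL = p*log2(p/q) + (1-p)*log2((1-p)/(1-q)) = 0.561*log2(0.561/0.344) + 0.439*log2(0.439/0.656) = 0.1414

0.1414 bits


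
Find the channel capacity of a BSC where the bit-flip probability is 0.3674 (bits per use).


H(p) = -p*log2(p) - (1-p)*log2(1-p) = -0.3674*log2(0.3674) - 0.6326*log2(0.6326) = 0.530737 + 0.417917 = 0.9487. C = 1 - H(p) = 1 - 0.9487 = 0.0513

0.0513 bits


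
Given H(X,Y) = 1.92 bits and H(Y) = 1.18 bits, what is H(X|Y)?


H(X|Y) = H(X,Y) - H(Y) = 1.92 - 1.18 = 0.74

0.74 bits


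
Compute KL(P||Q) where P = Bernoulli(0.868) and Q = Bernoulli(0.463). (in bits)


KL = p*log2(p/q) + (1-p)*log2((1-p)/(1-q)) = 0.868*log2(0.868/0.463) + 0.132*log2(0.132/0.537) = 0.5198

0.5198 bits


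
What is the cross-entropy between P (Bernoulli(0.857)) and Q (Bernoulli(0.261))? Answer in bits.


H(P,Q) = -p*log2(q) - (1-p)*log2(1-q). -0.857*log2(0.261) = 1.660762; -0.143*log2(0.739) = 0.062399. H(P,Q) = 1.660762 + 0.062399 = 1.7232

1.7232 bits


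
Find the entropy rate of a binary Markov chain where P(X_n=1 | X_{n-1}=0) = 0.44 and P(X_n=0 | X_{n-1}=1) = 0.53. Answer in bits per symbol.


Stationary distribution: pi_0 = p10/(p01+p10) = 0.5464, pi_1 = 0.4536. Entropy rate H' = pi_0*H(p01) + pi_1*H(p10) = 0.5464*0.9896 + 0.4536*0.9974 = 0.9931

0.9931 bits/symbol


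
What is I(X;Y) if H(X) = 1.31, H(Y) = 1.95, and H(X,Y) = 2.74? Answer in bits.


I(X;Y) = H(X) + H(Y) - H(X,Y) = 1.31 + 1.95 - 2.74 = 0.52

0.52 bits


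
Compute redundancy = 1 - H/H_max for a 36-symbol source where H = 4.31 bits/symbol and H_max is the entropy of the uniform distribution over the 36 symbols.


H_max = log2(K) = log2(36) = 5.1699 bits/symbol. Redundancy = 1 - H/H_max = 1 - 4.31/5.1699 = 1 - 0.8337 = 0.1663

0.1663


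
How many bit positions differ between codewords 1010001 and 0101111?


Count differing positions: ^ ^ ^ ^ ^ ^ . = 6 differences

6


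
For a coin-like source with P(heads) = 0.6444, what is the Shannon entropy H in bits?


H = -p*log2(p) - (1-p)*log2(1-p). -0.6444*log2(0.6444) = 0.408531; -0.3556*log2(0.3556) = 0.530439. H = 0.408531 + 0.530439 = 0.939

0.939 bits


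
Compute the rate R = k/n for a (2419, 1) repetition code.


Rate = k/n = 1/2419

1/2419


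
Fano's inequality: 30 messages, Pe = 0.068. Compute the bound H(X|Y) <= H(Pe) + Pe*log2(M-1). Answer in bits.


H(Pe) = -Pe*log2(Pe) - (1-Pe)*log2(1-Pe) = -0.068*log2(0.068) - 0.932*log2(0.932) = 0.263726 + 0.094689 = 0.3584. Pe*log2(M-1) = 0.068*log2(29) = 0.330343. Bound = H(Pe) + Pe*log2(M-1) = 0.263726 + 0.094689 + 0.330343 = 0.6888

0.6888 bits


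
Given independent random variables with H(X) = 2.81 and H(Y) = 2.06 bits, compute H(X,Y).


For independent variables, H(X,Y) = H(X) + H(Y) = 2.81 + 2.06 = 4.87

4.87 bits


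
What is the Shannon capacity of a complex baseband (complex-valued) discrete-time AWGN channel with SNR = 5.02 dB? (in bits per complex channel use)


SNR_linear = 10^(5.02/10) = 3.1769; C = log2(1 + SNR_linear) = log2(1 + 3.1769) = 2.0624

2.0624 bits/channel use


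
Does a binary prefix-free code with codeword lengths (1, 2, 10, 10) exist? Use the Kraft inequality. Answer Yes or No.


Kraft sum = sum(2^(-l_i)) = 0.752, need <= 1. Result: satisfied (a binary prefix-free code with these lengths exists)

Yes


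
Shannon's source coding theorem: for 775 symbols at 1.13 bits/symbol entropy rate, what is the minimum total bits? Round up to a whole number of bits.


Minimum bits >= n * H = 775 * 1.13 = 875.75, rounded up to a whole number of bits = 876

876 bits


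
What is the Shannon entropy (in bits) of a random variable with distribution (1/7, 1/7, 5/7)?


H = -sum(p_i * log2(p_i)). Terms: -(1/7)*log2(1/7) = 0.401051; -(1/7)*log2(1/7) = 0.401051; -(5/7)*log2(5/7) = 0.346733. H = 0.401051 + 0.401051 + 0.346733 = 1.1488

1.1488 bits


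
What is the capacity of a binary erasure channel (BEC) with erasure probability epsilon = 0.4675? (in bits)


C = 1 - epsilon = 1 - 0.4675 = 0.5325

0.5325 bits


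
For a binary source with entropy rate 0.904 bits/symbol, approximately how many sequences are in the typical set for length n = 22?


log2|A_typical| = nH = 22 * 0.904 = 19.888, so |A_typical| ~ 2^19.888 = 9.703e+05

9.703e+05


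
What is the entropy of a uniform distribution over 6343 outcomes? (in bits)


H = log2(n) = log2(6343) = 12.6309

12.6309 bits


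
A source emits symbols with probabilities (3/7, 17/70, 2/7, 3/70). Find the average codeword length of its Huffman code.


Huffman construction (repeatedly merge the two least-probable nodes; each merge adds 1 bit to every symbol beneath it): 3/70 + 17/70 = 2/7; 2/7 + 2/7 = 4/7; 3/7 + 4/7 = 1. Resulting codeword lengths (in the order the probabilities were given): (1, 3, 2, 3). L_avg = sum(p_i * l_i) = 3/7*1 + 17/70*3 + 2/7*2 + 3/70*3 = 13/7 = 1.8571

1.8571 bits


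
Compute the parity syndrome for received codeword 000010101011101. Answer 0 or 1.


Syndrome = XOR of all bits = 0 XOR 0 XOR 0 XOR 0 XOR 1 XOR 0 XOR 1 XOR 0 XOR 1 XOR 0 XOR 1 XOR 1 XOR 1 XOR 0 XOR 1 = 1

1


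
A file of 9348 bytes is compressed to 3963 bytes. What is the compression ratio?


Ratio = original / compressed = 9348 / 3963 = 2.3588

2.3588


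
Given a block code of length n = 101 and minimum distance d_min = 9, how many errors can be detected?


Detection capability = d_min - 1 = 9 - 1 = 8

8 errors


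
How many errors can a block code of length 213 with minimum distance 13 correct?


Correction capability = floor((d-1)/2) = floor((13-1)/2) = 6

6 errors


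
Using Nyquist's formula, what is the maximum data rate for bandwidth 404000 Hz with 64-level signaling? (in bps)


Rate = 2 * B * log2(M) = 2 * 404000 * 6.0 = 4848000.0

4848000.0 bps


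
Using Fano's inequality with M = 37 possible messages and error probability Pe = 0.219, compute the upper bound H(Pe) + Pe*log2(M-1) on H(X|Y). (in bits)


H(Pe) = -Pe*log2(Pe) - (1-Pe)*log2(1-Pe) = -0.219*log2(0.219) - 0.781*log2(0.781) = 0.479828 + 0.278509 = 0.7583. Pe*log2(M-1) = 0.219*log2(36) = 1.132214. Bound = H(Pe) + Pe*log2(M-1) = 0.479828 + 0.278509 + 1.132214 = 1.8906

1.8906 bits


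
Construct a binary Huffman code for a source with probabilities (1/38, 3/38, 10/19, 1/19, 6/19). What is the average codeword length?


Huffman construction (repeatedly merge the two least-probable nodes; each merge adds 1 bit to every symbol beneath it): 1/38 + 1/19 = 3/38; 3/38 + 3/38 = 3/19; 3/19 + 6/19 = 9/19; 9/19 + 10/19 = 1. Resulting codeword lengths (in the order the probabilities were given): (4, 3, 1, 4, 2). L_avg = sum(p_i * l_i) = 1/38*4 + 3/38*3 + 10/19*1 + 1/19*4 + 6/19*2 = 65/38 = 1.7105

1.7105 bits


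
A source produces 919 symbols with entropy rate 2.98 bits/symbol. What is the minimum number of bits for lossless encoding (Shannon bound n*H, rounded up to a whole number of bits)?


Minimum bits >= n * H = 919 * 2.98 = 2738.62, rounded up to a whole number of bits = 2739

2739 bits


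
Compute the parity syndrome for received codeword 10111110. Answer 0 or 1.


Syndrome = XOR of all bits = 1 XOR 0 XOR 1 XOR 1 XOR 1 XOR 1 XOR 1 XOR 0 = 0

0


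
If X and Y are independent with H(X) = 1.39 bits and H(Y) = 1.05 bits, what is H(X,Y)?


For independent variables, H(X,Y) = H(X) + H(Y) = 1.39 + 1.05 = 2.44

2.44 bits


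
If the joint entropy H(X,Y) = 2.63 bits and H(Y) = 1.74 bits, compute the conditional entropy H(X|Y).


H(X|Y) = H(X,Y) - H(Y) = 2.63 - 1.74 = 0.89

0.89 bits


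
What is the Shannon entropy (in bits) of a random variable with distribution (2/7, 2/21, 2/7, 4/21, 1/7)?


H = -sum(p_i * log2(p_i)). Terms: -(2/7)*log2(2/7) = 0.516387; -(2/21)*log2(2/21) = 0.323078; -(2/7)*log2(2/7) = 0.516387; -(4/21)*log2(4/21) = 0.455680; -(1/7)*log2(1/7) = 0.401051. H = 0.516387 + 0.323078 + 0.516387 + 0.455680 + 0.401051 = 2.2126

2.2126 bits


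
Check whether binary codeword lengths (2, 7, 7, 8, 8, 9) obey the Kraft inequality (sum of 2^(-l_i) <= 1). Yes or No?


Kraft sum = sum(2^(-l_i)) = 0.2754, need <= 1. Result: satisfied (a binary prefix-free code with these lengths exists)

Yes


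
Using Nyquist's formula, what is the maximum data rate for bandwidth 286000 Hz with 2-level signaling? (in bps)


Rate = 2 * B * log2(M) = 2 * 286000 * 1.0 = 572000.0

572000.0 bps


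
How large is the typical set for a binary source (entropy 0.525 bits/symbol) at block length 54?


log2|A_typical| = nH = 54 * 0.525 = 28.35, so |A_typical| ~ 2^28.35 = 3.421e+08

3.421e+08


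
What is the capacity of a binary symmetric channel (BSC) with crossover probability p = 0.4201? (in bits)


H(p) = -p*log2(p) - (1-p)*log2(1-p) = -0.4201*log2(0.4201) - 0.5799*log2(0.5799) = 0.525627 + 0.455873 = 0.9815. C = 1 - H(p) = 1 - 0.9815 = 0.0185

0.0185 bits


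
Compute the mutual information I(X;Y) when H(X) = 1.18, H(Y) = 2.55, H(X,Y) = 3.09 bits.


I(X;Y) = H(X) + H(Y) - H(X,Y) = 1.18 + 2.55 - 3.09 = 0.64

0.64 bits


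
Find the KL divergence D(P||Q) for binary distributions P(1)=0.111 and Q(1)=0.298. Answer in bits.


KL = p*log2(p/q) + (1-p)*log2((1-p)/(1-q)) = 0.111*log2(0.111/0.298) + 0.889*log2(0.889/0.702) = 0.1447

0.1447 bits


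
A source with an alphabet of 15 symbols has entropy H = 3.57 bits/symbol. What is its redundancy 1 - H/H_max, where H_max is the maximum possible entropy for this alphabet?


H_max = log2(K) = log2(15) = 3.9069 bits/symbol. Redundancy = 1 - H/H_max = 1 - 3.57/3.9069 = 1 - 0.9138 = 0.0862

0.0862


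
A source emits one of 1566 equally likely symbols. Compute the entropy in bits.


H = log2(n) = log2(1566) = 10.6129

10.6129 bits


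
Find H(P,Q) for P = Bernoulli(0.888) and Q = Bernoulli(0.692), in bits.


H(P,Q) = -p*log2(q) - (1-p)*log2(1-q). -0.888*log2(0.692) = 0.471667; -0.112*log2(0.308) = 0.190288. H(P,Q) = 0.471667 + 0.190288 = 0.662

0.662 bits


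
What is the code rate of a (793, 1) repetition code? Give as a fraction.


Rate = k/n = 1/793

1/793


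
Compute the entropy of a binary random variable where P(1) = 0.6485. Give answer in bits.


H = -p*log2(p) - (1-p)*log2(1-p). -0.6485*log2(0.6485) = 0.405197; -0.3515*log2(0.3515) = 0.530204. H = 0.405197 + 0.530204 = 0.9354

0.9354 bits


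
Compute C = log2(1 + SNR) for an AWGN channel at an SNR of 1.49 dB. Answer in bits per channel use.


SNR_linear = 10^(1.49/10) = 1.4093; C = log2(1 + SNR_linear) = log2(1 + 1.4093) = 1.2686

1.2686 bits/channel use


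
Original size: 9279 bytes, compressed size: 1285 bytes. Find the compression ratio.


Ratio = original / compressed = 9279 / 1285 = 7.221

7.221


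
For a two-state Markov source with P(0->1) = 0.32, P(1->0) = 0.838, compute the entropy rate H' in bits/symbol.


Stationary distribution: pi_0 = p10/(p01+p10) = 0.7237, pi_1 = 0.2763. Entropy rate H' = pi_0*H(p01) + pi_1*H(p10) = 0.7237*0.9044 + 0.2763*0.6391 = 0.8311

0.8311 bits/symbol


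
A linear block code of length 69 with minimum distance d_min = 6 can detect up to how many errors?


Detection capability = d_min - 1 = 6 - 1 = 5

5 errors


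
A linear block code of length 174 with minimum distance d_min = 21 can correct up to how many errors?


Correction capability = floor((d-1)/2) = floor((21-1)/2) = 10

10 errors


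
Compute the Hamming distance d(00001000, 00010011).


Count differing positions: . . . ^ ^ . ^ ^ = 4 differences

4


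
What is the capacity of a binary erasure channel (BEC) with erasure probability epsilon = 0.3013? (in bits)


C = 1 - epsilon = 1 - 0.3013 = 0.6987

0.6987 bits


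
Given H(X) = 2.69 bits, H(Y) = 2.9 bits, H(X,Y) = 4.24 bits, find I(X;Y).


I(X;Y) = H(X) + H(Y) - H(X,Y) = 2.69 + 2.9 - 4.24 = 1.35

1.35 bits


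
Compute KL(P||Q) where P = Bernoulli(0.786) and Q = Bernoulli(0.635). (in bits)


KL = p*log2(p/q) + (1-p)*log2((1-p)/(1-q)) = 0.786*log2(0.786/0.635) + 0.214*log2(0.214/0.365) = 0.0771

0.0771 bits


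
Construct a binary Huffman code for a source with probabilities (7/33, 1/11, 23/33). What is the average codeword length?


Huffman construction (repeatedly merge the two least-probable nodes; each merge adds 1 bit to every symbol beneath it): 1/11 + 7/33 = 10/33; 10/33 + 23/33 = 1. Resulting codeword lengths (in the order the probabilities were given): (2, 2, 1). L_avg = sum(p_i * l_i) = 7/33*2 + 1/11*2 + 23/33*1 = 43/33 = 1.303

1.303 bits


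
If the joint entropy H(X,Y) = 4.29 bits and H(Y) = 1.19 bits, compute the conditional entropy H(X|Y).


H(X|Y) = H(X,Y) - H(Y) = 4.29 - 1.19 = 3.1

3.1 bits


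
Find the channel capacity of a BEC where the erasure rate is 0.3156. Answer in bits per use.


C = 1 - epsilon = 1 - 0.3156 = 0.6844

0.6844 bits


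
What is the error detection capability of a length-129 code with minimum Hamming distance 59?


Detection capability = d_min - 1 = 59 - 1 = 58

58 errors


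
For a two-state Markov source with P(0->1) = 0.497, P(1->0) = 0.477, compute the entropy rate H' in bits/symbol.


Stationary distribution: pi_0 = p10/(p01+p10) = 0.4897, pi_1 = 0.5103. Entropy rate H' = pi_0*H(p01) + pi_1*H(p10) = 0.4897*1.0 + 0.5103*0.9985 = 0.9992

0.9992 bits/symbol


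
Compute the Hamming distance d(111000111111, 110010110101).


Count differing positions: . . ^ . ^ . . . ^ . ^ . = 4 differences

4


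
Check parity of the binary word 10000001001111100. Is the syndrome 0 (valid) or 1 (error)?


Syndrome = XOR of all bits = 1 XOR 0 XOR 0 XOR 0 XOR 0 XOR 0 XOR 0 XOR 1 XOR 0 XOR 0 XOR 1 XOR 1 XOR 1 XOR 1 XOR 1 XOR 0 XOR 0 = 1

1


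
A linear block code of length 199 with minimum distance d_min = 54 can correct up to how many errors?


Correction capability = floor((d-1)/2) = floor((54-1)/2) = 26

26 errors


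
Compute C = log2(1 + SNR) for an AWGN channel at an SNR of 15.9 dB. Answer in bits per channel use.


SNR_linear = 10^(15.9/10) = 38.9045; C = log2(1 + SNR_linear) = log2(1 + 38.9045) = 5.3185

5.3185 bits/channel use


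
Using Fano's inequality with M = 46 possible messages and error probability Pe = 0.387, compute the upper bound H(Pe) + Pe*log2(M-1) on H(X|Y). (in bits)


H(Pe) = -Pe*log2(Pe) - (1-Pe)*log2(1-Pe) = -0.387*log2(0.387) - 0.613*log2(0.613) = 0.530033 + 0.432803 = 0.9628. Pe*log2(M-1) = 0.387*log2(45) = 2.125347. Bound = H(Pe) + Pe*log2(M-1) = 0.530033 + 0.432803 + 2.125347 = 3.0882

3.0882 bits


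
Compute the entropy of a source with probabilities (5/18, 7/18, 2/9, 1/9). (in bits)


H = -sum(p_i * log2(p_i)). Terms: -(5/18)*log2(5/18) = 0.513332; -(7/18)*log2(7/18) = 0.529888; -(2/9)*log2(2/9) = 0.482206; -(1/9)*log2(1/9) = 0.352214. H = 0.513332 + 0.529888 + 0.482206 + 0.352214 = 1.8776

1.8776 bits


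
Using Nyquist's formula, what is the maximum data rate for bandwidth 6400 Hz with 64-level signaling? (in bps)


Rate = 2 * B * log2(M) = 2 * 6400 * 6.0 = 76800.0

76800.0 bps


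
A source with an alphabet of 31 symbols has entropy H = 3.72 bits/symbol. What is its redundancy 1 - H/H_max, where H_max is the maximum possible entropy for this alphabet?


H_max = log2(K) = log2(31) = 4.9542 bits/symbol. Redundancy = 1 - H/H_max = 1 - 3.72/4.9542 = 1 - 0.7509 = 0.2491

0.2491


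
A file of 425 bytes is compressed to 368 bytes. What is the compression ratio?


Ratio = original / compressed = 425 / 368 = 1.1549

1.1549


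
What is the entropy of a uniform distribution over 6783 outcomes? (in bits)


H = log2(n) = log2(6783) = 12.7277

12.7277 bits


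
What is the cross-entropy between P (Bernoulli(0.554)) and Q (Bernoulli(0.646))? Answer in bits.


H(P,Q) = -p*log2(q) - (1-p)*log2(1-q). -0.554*log2(0.646) = 0.349238; -0.446*log2(0.354) = 0.668188. H(P,Q) = 0.349238 + 0.668188 = 1.0174

1.0174 bits


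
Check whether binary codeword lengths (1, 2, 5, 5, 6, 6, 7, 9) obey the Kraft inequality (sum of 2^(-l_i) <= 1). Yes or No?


Kraft sum = sum(2^(-l_i)) = 0.8535, need <= 1. Result: satisfied (a binary prefix-free code with these lengths exists)

Yes


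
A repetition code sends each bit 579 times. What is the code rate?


Rate = k/n = 1/579

1/579


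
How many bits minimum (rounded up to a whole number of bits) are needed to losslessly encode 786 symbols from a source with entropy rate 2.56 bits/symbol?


Minimum bits >= n * H = 786 * 2.56 = 2012.16, rounded up to a whole number of bits = 2013

2013 bits


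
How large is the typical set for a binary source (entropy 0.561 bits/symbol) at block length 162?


log2|A_typical| = nH = 162 * 0.561 = 90.882, so |A_typical| ~ 2^90.882 = 2.281e+27

2.281e+27


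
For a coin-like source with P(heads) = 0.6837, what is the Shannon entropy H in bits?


H = -p*log2(p) - (1-p)*log2(1-p). -0.6837*log2(0.6837) = 0.375054; -0.3163*log2(0.3163) = 0.525259. H = 0.375054 + 0.525259 = 0.9003

0.9003 bits


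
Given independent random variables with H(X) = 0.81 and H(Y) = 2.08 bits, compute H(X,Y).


For independent variables, H(X,Y) = H(X) + H(Y) = 0.81 + 2.08 = 2.89

2.89 bits


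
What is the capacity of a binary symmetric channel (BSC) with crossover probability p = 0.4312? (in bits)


H(p) = -p*log2(p) - (1-p)*log2(1-p) = -0.4312*log2(0.4312) - 0.5688*log2(0.5688) = 0.523292 + 0.463007 = 0.9863. C = 1 - H(p) = 1 - 0.9863 = 0.0137

0.0137 bits
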